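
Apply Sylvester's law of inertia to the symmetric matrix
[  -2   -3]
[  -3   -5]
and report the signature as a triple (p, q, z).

Answer: (0, 2, 0)

Derivation:
step 0: pivot -2 → sign −
step 1: pivot -1/2 → sign −
signature = (0, 2, 0)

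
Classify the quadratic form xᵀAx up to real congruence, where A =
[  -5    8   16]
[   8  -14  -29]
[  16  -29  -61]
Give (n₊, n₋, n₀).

step 0: pivot -5 → sign −
step 1: pivot -6/5 → sign −
step 2: pivot -1/6 → sign −
signature = (0, 3, 0)

Answer: (0, 3, 0)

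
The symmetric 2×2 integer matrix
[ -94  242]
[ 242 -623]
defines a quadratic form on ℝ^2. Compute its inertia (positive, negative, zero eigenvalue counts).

step 0: pivot -94 → sign −
step 1: pivot 1/47 → sign +
signature = (1, 1, 0)

Answer: (1, 1, 0)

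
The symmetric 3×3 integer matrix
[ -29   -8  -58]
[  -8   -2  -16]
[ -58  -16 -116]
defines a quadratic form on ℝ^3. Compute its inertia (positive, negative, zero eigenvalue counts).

Answer: (1, 1, 1)

Derivation:
step 0: pivot -29 → sign −
step 1: pivot 6/29 → sign +
step 2: row/col 2 already zero → sign 0
signature = (1, 1, 1)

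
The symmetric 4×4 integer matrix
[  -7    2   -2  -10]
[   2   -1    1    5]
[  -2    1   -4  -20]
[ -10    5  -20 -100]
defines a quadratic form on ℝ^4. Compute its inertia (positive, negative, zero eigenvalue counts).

Answer: (0, 3, 1)

Derivation:
step 0: pivot -7 → sign −
step 1: pivot -3/7 → sign −
step 2: pivot -3 → sign −
step 3: row/col 3 already zero → sign 0
signature = (0, 3, 1)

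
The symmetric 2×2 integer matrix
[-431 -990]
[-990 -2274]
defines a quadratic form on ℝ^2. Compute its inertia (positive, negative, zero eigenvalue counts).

Answer: (1, 1, 0)

Derivation:
step 0: pivot -431 → sign −
step 1: pivot 6/431 → sign +
signature = (1, 1, 0)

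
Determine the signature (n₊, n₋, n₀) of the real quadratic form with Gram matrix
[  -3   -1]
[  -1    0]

Answer: (1, 1, 0)

Derivation:
step 0: pivot -3 → sign −
step 1: pivot 1/3 → sign +
signature = (1, 1, 0)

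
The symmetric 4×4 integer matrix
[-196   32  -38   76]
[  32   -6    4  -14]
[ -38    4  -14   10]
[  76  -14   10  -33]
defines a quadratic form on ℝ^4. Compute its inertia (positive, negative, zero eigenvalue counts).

Answer: (0, 4, 0)

Derivation:
step 0: pivot -196 → sign −
step 1: pivot -38/49 → sign −
step 2: pivot -7/19 → sign −
step 3: pivot -1/7 → sign −
signature = (0, 4, 0)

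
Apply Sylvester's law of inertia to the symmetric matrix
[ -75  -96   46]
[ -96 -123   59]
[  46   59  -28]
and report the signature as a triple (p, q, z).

step 0: pivot -75 → sign −
step 1: pivot -3/25 → sign −
step 2: pivot 1/3 → sign +
signature = (1, 2, 0)

Answer: (1, 2, 0)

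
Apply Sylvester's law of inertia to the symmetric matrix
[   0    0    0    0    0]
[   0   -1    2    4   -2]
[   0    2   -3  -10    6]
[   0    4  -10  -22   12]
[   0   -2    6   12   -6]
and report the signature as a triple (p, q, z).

Answer: (2, 2, 1)

Derivation:
step 0: pivot -1 → sign −
step 1: pivot 1 → sign +
step 2: pivot -10 → sign −
step 3: pivot 2/5 → sign +
step 4: row/col 4 already zero → sign 0
signature = (2, 2, 1)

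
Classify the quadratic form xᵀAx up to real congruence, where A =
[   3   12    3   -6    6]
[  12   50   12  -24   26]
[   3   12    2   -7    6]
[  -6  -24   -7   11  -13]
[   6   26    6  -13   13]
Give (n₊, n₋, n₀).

Answer: (3, 2, 0)

Derivation:
step 0: pivot 3 → sign +
step 1: pivot 2 → sign +
step 2: pivot -1 → sign −
step 3: pivot -1 → sign −
step 4: pivot 1 → sign +
signature = (3, 2, 0)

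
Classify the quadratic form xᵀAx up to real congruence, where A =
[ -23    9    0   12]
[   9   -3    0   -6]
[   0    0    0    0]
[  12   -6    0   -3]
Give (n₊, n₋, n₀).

step 0: pivot -23 → sign −
step 1: pivot 12/23 → sign +
step 2: row/col 2 already zero → sign 0
step 3: row/col 3 already zero → sign 0
signature = (1, 1, 2)

Answer: (1, 1, 2)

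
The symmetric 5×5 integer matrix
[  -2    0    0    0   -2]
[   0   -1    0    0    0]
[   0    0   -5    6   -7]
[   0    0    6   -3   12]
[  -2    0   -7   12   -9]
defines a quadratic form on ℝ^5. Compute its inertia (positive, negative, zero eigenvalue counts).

step 0: pivot -2 → sign −
step 1: pivot -1 → sign −
step 2: pivot -5 → sign −
step 3: pivot 21/5 → sign +
step 4: pivot -2/7 → sign −
signature = (1, 4, 0)

Answer: (1, 4, 0)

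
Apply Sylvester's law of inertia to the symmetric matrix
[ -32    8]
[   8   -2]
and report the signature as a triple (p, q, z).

Answer: (0, 1, 1)

Derivation:
step 0: pivot -32 → sign −
step 1: row/col 1 already zero → sign 0
signature = (0, 1, 1)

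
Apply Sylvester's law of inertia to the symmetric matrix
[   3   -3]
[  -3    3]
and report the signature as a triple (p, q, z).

step 0: pivot 3 → sign +
step 1: row/col 1 already zero → sign 0
signature = (1, 0, 1)

Answer: (1, 0, 1)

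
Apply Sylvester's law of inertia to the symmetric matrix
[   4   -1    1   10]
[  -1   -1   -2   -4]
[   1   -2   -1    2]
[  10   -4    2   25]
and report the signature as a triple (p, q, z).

Answer: (2, 2, 0)

Derivation:
step 0: pivot 4 → sign +
step 1: pivot -5/4 → sign −
step 2: pivot 6/5 → sign +
step 3: pivot -1/3 → sign −
signature = (2, 2, 0)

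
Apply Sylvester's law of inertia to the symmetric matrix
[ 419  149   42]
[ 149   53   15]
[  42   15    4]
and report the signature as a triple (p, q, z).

step 0: pivot 419 → sign +
step 1: pivot 6/419 → sign +
step 2: pivot -1/2 → sign −
signature = (2, 1, 0)

Answer: (2, 1, 0)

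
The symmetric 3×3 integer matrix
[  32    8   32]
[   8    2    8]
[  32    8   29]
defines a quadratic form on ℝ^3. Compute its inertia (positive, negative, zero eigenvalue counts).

Answer: (1, 1, 1)

Derivation:
step 0: pivot 32 → sign +
step 1: pivot -3 → sign −
step 2: row/col 2 already zero → sign 0
signature = (1, 1, 1)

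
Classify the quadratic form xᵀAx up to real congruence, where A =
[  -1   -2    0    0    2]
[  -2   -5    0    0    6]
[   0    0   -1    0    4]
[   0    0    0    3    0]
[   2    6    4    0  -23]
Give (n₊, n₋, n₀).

step 0: pivot -1 → sign −
step 1: pivot -1 → sign −
step 2: pivot -1 → sign −
step 3: pivot 3 → sign +
step 4: pivot 1 → sign +
signature = (2, 3, 0)

Answer: (2, 3, 0)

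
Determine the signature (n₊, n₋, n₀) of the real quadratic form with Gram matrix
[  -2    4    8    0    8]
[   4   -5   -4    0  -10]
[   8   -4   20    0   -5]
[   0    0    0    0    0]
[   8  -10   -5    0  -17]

step 0: pivot -2 → sign −
step 1: pivot 3 → sign +
step 2: pivot 4 → sign +
step 3: pivot 3/4 → sign +
step 4: row/col 4 already zero → sign 0
signature = (3, 1, 1)

Answer: (3, 1, 1)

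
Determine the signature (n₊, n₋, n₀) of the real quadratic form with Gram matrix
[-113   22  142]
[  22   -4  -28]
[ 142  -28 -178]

Answer: (1, 1, 1)

Derivation:
step 0: pivot -113 → sign −
step 1: pivot 32/113 → sign +
step 2: row/col 2 already zero → sign 0
signature = (1, 1, 1)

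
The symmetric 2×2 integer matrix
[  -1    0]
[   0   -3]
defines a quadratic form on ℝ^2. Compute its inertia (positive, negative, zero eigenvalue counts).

Answer: (0, 2, 0)

Derivation:
step 0: pivot -1 → sign −
step 1: pivot -3 → sign −
signature = (0, 2, 0)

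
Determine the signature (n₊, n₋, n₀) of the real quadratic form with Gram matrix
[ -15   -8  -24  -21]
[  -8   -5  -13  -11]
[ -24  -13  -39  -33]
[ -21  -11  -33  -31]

Answer: (0, 4, 0)

Derivation:
step 0: pivot -15 → sign −
step 1: pivot -11/15 → sign −
step 2: pivot -6/11 → sign −
step 3: pivot -1 → sign −
signature = (0, 4, 0)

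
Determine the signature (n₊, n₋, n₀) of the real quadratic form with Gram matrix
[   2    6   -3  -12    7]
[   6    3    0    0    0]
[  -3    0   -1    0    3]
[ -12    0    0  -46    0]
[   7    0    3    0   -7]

Answer: (3, 2, 0)

Derivation:
step 0: pivot 2 → sign +
step 1: pivot -15 → sign −
step 2: pivot -1/10 → sign −
step 3: pivot 98 → sign +
step 4: pivot 6/49 → sign +
signature = (3, 2, 0)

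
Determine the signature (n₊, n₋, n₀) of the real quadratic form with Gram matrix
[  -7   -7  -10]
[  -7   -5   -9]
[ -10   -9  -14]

Answer: (1, 2, 0)

Derivation:
step 0: pivot -7 → sign −
step 1: pivot 2 → sign +
step 2: pivot -3/14 → sign −
signature = (1, 2, 0)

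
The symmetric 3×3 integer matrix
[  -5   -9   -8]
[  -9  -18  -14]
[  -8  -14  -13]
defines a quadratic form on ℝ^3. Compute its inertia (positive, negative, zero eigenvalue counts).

step 0: pivot -5 → sign −
step 1: pivot -9/5 → sign −
step 2: pivot -1/9 → sign −
signature = (0, 3, 0)

Answer: (0, 3, 0)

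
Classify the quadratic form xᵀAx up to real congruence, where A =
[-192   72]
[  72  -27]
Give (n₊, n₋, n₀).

Answer: (0, 1, 1)

Derivation:
step 0: pivot -192 → sign −
step 1: row/col 1 already zero → sign 0
signature = (0, 1, 1)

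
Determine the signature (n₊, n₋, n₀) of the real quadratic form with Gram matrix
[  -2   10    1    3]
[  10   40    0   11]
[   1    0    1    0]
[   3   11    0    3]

Answer: (2, 2, 0)

Derivation:
step 0: pivot -2 → sign −
step 1: pivot 90 → sign +
step 2: pivot 11/9 → sign +
step 3: pivot -3/220 → sign −
signature = (2, 2, 0)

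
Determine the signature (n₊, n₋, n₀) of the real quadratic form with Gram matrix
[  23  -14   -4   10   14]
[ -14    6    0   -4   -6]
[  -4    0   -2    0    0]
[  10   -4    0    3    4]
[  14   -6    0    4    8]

step 0: pivot 23 → sign +
step 1: pivot -58/23 → sign −
step 2: pivot -10/29 → sign −
step 3: pivot 3/5 → sign +
step 4: pivot 2 → sign +
signature = (3, 2, 0)

Answer: (3, 2, 0)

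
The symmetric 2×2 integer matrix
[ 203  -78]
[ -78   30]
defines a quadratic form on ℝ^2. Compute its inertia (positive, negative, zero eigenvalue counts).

Answer: (2, 0, 0)

Derivation:
step 0: pivot 203 → sign +
step 1: pivot 6/203 → sign +
signature = (2, 0, 0)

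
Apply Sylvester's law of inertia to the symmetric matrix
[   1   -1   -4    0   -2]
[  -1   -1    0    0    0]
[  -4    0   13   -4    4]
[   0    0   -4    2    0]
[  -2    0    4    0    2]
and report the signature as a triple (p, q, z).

Answer: (2, 2, 1)

Derivation:
step 0: pivot 1 → sign +
step 1: pivot -2 → sign −
step 2: pivot 5 → sign +
step 3: pivot -6/5 → sign −
step 4: row/col 4 already zero → sign 0
signature = (2, 2, 1)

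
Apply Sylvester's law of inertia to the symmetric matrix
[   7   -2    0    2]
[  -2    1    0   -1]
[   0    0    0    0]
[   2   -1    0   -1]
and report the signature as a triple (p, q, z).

Answer: (2, 1, 1)

Derivation:
step 0: pivot 7 → sign +
step 1: pivot 3/7 → sign +
step 2: pivot -2 → sign −
step 3: row/col 3 already zero → sign 0
signature = (2, 1, 1)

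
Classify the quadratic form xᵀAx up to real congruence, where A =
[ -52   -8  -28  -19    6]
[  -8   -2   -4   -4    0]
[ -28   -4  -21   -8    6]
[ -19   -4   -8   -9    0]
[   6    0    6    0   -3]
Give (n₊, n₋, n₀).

Answer: (1, 4, 0)

Derivation:
step 0: pivot -52 → sign −
step 1: pivot -10/13 → sign −
step 2: pivot -29/5 → sign −
step 3: pivot 1/116 → sign +
step 4: pivot -3 → sign −
signature = (1, 4, 0)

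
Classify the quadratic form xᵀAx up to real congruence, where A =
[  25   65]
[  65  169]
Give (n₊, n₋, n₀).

step 0: pivot 25 → sign +
step 1: row/col 1 already zero → sign 0
signature = (1, 0, 1)

Answer: (1, 0, 1)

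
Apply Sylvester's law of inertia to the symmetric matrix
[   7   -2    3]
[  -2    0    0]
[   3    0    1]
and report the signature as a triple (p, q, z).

Answer: (2, 1, 0)

Derivation:
step 0: pivot 7 → sign +
step 1: pivot -4/7 → sign −
step 2: pivot 1 → sign +
signature = (2, 1, 0)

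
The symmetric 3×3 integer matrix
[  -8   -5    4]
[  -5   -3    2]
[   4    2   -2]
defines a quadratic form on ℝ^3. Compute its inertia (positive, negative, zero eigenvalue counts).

Answer: (1, 2, 0)

Derivation:
step 0: pivot -8 → sign −
step 1: pivot 1/8 → sign +
step 2: pivot -2 → sign −
signature = (1, 2, 0)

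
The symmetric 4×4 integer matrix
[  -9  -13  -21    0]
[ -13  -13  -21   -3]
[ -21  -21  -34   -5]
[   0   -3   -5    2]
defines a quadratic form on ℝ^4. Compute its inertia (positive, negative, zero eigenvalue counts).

Answer: (2, 2, 0)

Derivation:
step 0: pivot -9 → sign −
step 1: pivot 52/9 → sign +
step 2: pivot -1/13 → sign −
step 3: pivot 3/4 → sign +
signature = (2, 2, 0)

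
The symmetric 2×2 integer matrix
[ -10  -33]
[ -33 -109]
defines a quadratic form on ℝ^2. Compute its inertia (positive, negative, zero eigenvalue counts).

Answer: (0, 2, 0)

Derivation:
step 0: pivot -10 → sign −
step 1: pivot -1/10 → sign −
signature = (0, 2, 0)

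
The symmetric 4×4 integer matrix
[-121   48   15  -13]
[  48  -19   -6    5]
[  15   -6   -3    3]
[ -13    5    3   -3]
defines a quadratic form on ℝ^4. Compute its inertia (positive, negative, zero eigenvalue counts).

step 0: pivot -121 → sign −
step 1: pivot 5/121 → sign +
step 2: pivot -6/5 → sign −
step 3: pivot -1 → sign −
signature = (1, 3, 0)

Answer: (1, 3, 0)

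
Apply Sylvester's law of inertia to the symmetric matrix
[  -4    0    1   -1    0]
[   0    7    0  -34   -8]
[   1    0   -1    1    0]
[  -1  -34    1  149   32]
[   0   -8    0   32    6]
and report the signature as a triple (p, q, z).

step 0: pivot -4 → sign −
step 1: pivot 7 → sign +
step 2: pivot -3/4 → sign −
step 3: pivot -106/7 → sign −
step 4: pivot -2/53 → sign −
signature = (1, 4, 0)

Answer: (1, 4, 0)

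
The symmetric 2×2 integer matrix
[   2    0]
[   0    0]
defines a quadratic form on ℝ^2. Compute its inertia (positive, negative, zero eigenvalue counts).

step 0: pivot 2 → sign +
step 1: row/col 1 already zero → sign 0
signature = (1, 0, 1)

Answer: (1, 0, 1)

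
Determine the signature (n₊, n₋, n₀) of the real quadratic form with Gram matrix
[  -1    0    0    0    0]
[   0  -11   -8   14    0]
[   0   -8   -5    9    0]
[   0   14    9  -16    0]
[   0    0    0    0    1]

step 0: pivot -1 → sign −
step 1: pivot -11 → sign −
step 2: pivot 9/11 → sign +
step 3: pivot 1/9 → sign +
step 4: pivot 1 → sign +
signature = (3, 2, 0)

Answer: (3, 2, 0)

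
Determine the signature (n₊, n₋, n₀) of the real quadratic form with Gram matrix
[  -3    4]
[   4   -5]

step 0: pivot -3 → sign −
step 1: pivot 1/3 → sign +
signature = (1, 1, 0)

Answer: (1, 1, 0)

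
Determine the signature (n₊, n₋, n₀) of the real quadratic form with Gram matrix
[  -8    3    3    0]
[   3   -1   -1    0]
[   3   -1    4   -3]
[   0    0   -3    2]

step 0: pivot -8 → sign −
step 1: pivot 1/8 → sign +
step 2: pivot 5 → sign +
step 3: pivot 1/5 → sign +
signature = (3, 1, 0)

Answer: (3, 1, 0)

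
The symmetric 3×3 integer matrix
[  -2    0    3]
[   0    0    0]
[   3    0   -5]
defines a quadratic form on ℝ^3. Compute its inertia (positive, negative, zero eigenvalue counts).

Answer: (0, 2, 1)

Derivation:
step 0: pivot -2 → sign −
step 1: pivot -1/2 → sign −
step 2: row/col 2 already zero → sign 0
signature = (0, 2, 1)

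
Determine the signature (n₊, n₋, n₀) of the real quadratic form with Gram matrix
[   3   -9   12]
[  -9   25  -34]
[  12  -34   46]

Answer: (1, 1, 1)

Derivation:
step 0: pivot 3 → sign +
step 1: pivot -2 → sign −
step 2: row/col 2 already zero → sign 0
signature = (1, 1, 1)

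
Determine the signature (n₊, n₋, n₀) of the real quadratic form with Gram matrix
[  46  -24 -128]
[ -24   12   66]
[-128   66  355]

step 0: pivot 46 → sign +
step 1: pivot -12/23 → sign −
step 2: row/col 2 already zero → sign 0
signature = (1, 1, 1)

Answer: (1, 1, 1)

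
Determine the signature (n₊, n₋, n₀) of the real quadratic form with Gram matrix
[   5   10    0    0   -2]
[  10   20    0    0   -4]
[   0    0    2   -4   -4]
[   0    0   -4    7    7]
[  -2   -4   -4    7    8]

Answer: (3, 1, 1)

Derivation:
step 0: pivot 5 → sign +
step 1: pivot 2 → sign +
step 2: pivot -1 → sign −
step 3: pivot 1/5 → sign +
step 4: row/col 4 already zero → sign 0
signature = (3, 1, 1)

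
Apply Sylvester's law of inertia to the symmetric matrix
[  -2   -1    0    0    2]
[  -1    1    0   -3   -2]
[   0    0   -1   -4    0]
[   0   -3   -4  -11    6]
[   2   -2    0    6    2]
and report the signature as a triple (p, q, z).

step 0: pivot -2 → sign −
step 1: pivot 3/2 → sign +
step 2: pivot -1 → sign −
step 3: pivot -1 → sign −
step 4: pivot -2 → sign −
signature = (1, 4, 0)

Answer: (1, 4, 0)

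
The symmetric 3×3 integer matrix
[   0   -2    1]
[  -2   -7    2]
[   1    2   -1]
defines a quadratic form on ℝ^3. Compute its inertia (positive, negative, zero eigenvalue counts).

step 0: pivot -7 → sign −
step 1: pivot 4/7 → sign +
step 2: pivot -3/4 → sign −
signature = (1, 2, 0)

Answer: (1, 2, 0)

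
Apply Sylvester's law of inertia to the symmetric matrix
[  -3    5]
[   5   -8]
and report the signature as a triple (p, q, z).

Answer: (1, 1, 0)

Derivation:
step 0: pivot -3 → sign −
step 1: pivot 1/3 → sign +
signature = (1, 1, 0)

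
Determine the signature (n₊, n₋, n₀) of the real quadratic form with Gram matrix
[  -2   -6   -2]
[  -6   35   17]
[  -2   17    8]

step 0: pivot -2 → sign −
step 1: pivot 53 → sign +
step 2: pivot 1/53 → sign +
signature = (2, 1, 0)

Answer: (2, 1, 0)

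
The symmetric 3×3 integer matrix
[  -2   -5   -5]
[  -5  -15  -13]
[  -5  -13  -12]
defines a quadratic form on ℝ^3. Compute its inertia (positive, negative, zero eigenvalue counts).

step 0: pivot -2 → sign −
step 1: pivot -5/2 → sign −
step 2: pivot 3/5 → sign +
signature = (1, 2, 0)

Answer: (1, 2, 0)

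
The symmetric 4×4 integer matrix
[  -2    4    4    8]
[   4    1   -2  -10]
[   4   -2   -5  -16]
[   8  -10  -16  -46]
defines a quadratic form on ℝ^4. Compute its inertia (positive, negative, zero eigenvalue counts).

Answer: (1, 3, 0)

Derivation:
step 0: pivot -2 → sign −
step 1: pivot 9 → sign +
step 2: pivot -1 → sign −
step 3: pivot -2 → sign −
signature = (1, 3, 0)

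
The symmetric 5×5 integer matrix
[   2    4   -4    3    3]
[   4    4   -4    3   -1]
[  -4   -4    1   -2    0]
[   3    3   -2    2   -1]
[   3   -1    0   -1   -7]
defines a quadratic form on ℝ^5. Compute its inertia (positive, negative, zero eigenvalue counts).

Answer: (2, 3, 0)

Derivation:
step 0: pivot 2 → sign +
step 1: pivot -4 → sign −
step 2: pivot -3 → sign −
step 3: pivot 1/12 → sign +
step 4: pivot -3 → sign −
signature = (2, 3, 0)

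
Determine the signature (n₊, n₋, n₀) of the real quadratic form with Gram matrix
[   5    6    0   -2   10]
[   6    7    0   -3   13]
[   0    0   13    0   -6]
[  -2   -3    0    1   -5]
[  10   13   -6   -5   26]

Answer: (4, 1, 0)

Derivation:
step 0: pivot 5 → sign +
step 1: pivot -1/5 → sign −
step 2: pivot 13 → sign +
step 3: pivot 2 → sign +
step 4: pivot 3/13 → sign +
signature = (4, 1, 0)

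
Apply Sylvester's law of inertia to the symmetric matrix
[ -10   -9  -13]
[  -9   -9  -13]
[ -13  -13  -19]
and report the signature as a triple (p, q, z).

Answer: (0, 3, 0)

Derivation:
step 0: pivot -10 → sign −
step 1: pivot -9/10 → sign −
step 2: pivot -2/9 → sign −
signature = (0, 3, 0)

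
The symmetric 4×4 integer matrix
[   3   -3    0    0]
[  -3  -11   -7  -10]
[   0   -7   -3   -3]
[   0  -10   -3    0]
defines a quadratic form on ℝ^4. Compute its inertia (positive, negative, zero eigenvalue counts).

Answer: (2, 2, 0)

Derivation:
step 0: pivot 3 → sign +
step 1: pivot -14 → sign −
step 2: pivot 1/2 → sign +
step 3: pivot -6/7 → sign −
signature = (2, 2, 0)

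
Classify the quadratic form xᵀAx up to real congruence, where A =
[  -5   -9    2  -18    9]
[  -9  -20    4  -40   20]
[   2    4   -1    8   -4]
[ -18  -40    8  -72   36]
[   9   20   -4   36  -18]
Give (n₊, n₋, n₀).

Answer: (1, 3, 1)

Derivation:
step 0: pivot -5 → sign −
step 1: pivot -19/5 → sign −
step 2: pivot -3/19 → sign −
step 3: pivot 8 → sign +
step 4: row/col 4 already zero → sign 0
signature = (1, 3, 1)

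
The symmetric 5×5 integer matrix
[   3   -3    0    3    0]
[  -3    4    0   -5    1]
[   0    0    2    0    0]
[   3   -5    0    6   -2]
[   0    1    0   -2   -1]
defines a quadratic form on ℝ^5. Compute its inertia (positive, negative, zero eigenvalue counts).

Answer: (3, 2, 0)

Derivation:
step 0: pivot 3 → sign +
step 1: pivot 1 → sign +
step 2: pivot 2 → sign +
step 3: pivot -1 → sign −
step 4: pivot -2 → sign −
signature = (3, 2, 0)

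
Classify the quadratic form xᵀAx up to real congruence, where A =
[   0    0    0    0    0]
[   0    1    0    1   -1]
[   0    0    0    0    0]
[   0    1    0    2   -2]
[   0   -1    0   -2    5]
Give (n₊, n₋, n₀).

Answer: (3, 0, 2)

Derivation:
step 0: pivot 1 → sign +
step 1: pivot 1 → sign +
step 2: pivot 3 → sign +
step 3: row/col 3 already zero → sign 0
step 4: row/col 4 already zero → sign 0
signature = (3, 0, 2)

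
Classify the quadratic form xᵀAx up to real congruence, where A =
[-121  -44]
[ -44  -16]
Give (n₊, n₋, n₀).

step 0: pivot -121 → sign −
step 1: row/col 1 already zero → sign 0
signature = (0, 1, 1)

Answer: (0, 1, 1)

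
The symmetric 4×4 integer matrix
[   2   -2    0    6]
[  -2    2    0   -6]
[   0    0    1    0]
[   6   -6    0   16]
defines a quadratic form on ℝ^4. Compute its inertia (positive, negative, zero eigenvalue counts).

step 0: pivot 2 → sign +
step 1: pivot 1 → sign +
step 2: pivot -2 → sign −
step 3: row/col 3 already zero → sign 0
signature = (2, 1, 1)

Answer: (2, 1, 1)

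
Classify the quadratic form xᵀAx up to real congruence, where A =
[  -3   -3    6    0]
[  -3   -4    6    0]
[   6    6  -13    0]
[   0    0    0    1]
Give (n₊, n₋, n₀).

step 0: pivot -3 → sign −
step 1: pivot -1 → sign −
step 2: pivot -1 → sign −
step 3: pivot 1 → sign +
signature = (1, 3, 0)

Answer: (1, 3, 0)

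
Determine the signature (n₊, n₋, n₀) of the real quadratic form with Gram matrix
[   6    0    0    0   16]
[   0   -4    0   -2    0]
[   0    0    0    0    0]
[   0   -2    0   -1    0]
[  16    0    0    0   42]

step 0: pivot 6 → sign +
step 1: pivot -4 → sign −
step 2: pivot -2/3 → sign −
step 3: row/col 3 already zero → sign 0
step 4: row/col 4 already zero → sign 0
signature = (1, 2, 2)

Answer: (1, 2, 2)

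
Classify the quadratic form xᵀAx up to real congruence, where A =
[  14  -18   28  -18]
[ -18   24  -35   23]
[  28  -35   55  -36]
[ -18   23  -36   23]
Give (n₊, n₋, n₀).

step 0: pivot 14 → sign +
step 1: pivot 6/7 → sign +
step 2: pivot -13/6 → sign −
step 3: pivot -2/13 → sign −
signature = (2, 2, 0)

Answer: (2, 2, 0)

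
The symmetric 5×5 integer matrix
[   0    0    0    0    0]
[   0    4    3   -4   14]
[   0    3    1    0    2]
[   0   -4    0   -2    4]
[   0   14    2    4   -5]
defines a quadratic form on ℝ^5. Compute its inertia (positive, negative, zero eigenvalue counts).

step 0: pivot 4 → sign +
step 1: pivot -5/4 → sign −
step 2: pivot 6/5 → sign +
step 3: pivot -1 → sign −
step 4: row/col 4 already zero → sign 0
signature = (2, 2, 1)

Answer: (2, 2, 1)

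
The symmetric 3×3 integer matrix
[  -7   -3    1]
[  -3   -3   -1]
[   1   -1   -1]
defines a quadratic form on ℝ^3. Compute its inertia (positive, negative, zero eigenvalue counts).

Answer: (1, 2, 0)

Derivation:
step 0: pivot -7 → sign −
step 1: pivot -12/7 → sign −
step 2: pivot 1/3 → sign +
signature = (1, 2, 0)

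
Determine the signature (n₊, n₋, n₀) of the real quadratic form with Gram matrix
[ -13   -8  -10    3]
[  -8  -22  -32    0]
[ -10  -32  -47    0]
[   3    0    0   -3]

Answer: (0, 4, 0)

Derivation:
step 0: pivot -13 → sign −
step 1: pivot -222/13 → sign −
step 2: pivot -7/37 → sign −
step 3: pivot -6/7 → sign −
signature = (0, 4, 0)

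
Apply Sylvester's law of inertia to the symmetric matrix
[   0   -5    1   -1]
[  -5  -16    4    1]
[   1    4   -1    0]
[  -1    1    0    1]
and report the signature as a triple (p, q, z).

Answer: (1, 2, 1)

Derivation:
step 0: pivot -16 → sign −
step 1: pivot 25/16 → sign +
step 2: pivot -1/25 → sign −
step 3: row/col 3 already zero → sign 0
signature = (1, 2, 1)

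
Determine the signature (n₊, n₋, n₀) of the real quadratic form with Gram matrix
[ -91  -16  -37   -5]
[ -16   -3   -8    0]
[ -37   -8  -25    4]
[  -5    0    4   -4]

Answer: (1, 3, 0)

Derivation:
step 0: pivot -91 → sign −
step 1: pivot -17/91 → sign −
step 2: pivot 2 → sign +
step 3: pivot -3/34 → sign −
signature = (1, 3, 0)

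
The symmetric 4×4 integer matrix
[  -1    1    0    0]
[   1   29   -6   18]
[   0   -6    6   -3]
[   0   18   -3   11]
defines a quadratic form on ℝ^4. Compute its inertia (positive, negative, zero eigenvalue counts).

Answer: (3, 1, 0)

Derivation:
step 0: pivot -1 → sign −
step 1: pivot 30 → sign +
step 2: pivot 24/5 → sign +
step 3: pivot 1/8 → sign +
signature = (3, 1, 0)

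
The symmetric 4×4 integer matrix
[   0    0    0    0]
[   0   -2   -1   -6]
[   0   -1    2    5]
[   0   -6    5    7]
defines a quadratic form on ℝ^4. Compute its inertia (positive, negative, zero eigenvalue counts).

step 0: pivot -2 → sign −
step 1: pivot 5/2 → sign +
step 2: pivot -3/5 → sign −
step 3: row/col 3 already zero → sign 0
signature = (1, 2, 1)

Answer: (1, 2, 1)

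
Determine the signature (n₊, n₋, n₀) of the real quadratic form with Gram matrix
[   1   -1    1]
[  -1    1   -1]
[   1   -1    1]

Answer: (1, 0, 2)

Derivation:
step 0: pivot 1 → sign +
step 1: row/col 1 already zero → sign 0
step 2: row/col 2 already zero → sign 0
signature = (1, 0, 2)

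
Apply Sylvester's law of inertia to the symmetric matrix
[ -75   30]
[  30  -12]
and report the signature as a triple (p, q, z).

step 0: pivot -75 → sign −
step 1: row/col 1 already zero → sign 0
signature = (0, 1, 1)

Answer: (0, 1, 1)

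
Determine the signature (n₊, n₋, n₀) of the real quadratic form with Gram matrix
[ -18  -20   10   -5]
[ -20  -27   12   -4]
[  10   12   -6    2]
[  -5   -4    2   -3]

Answer: (0, 4, 0)

Derivation:
step 0: pivot -18 → sign −
step 1: pivot -43/9 → sign −
step 2: pivot -12/43 → sign −
step 3: pivot -1/4 → sign −
signature = (0, 4, 0)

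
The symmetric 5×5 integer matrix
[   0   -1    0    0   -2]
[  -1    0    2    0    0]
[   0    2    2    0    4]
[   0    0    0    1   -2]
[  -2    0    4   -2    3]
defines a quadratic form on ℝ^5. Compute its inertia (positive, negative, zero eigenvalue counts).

step 0: pivot -2 → sign −
step 1: pivot 1/2 → sign +
step 2: pivot 2 → sign +
step 3: pivot 1 → sign +
step 4: pivot -1 → sign −
signature = (3, 2, 0)

Answer: (3, 2, 0)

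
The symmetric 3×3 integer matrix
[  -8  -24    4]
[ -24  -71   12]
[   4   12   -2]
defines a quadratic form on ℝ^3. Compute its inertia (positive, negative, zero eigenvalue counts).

Answer: (1, 1, 1)

Derivation:
step 0: pivot -8 → sign −
step 1: pivot 1 → sign +
step 2: row/col 2 already zero → sign 0
signature = (1, 1, 1)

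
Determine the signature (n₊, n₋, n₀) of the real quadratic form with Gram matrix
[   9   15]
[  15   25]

step 0: pivot 9 → sign +
step 1: row/col 1 already zero → sign 0
signature = (1, 0, 1)

Answer: (1, 0, 1)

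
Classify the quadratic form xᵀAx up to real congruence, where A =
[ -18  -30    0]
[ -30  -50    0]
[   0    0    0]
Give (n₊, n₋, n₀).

step 0: pivot -18 → sign −
step 1: row/col 1 already zero → sign 0
step 2: row/col 2 already zero → sign 0
signature = (0, 1, 2)

Answer: (0, 1, 2)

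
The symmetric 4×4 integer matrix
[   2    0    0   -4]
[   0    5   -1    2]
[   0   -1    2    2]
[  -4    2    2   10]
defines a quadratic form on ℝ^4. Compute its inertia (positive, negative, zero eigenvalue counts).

Answer: (3, 1, 0)

Derivation:
step 0: pivot 2 → sign +
step 1: pivot 5 → sign +
step 2: pivot 9/5 → sign +
step 3: pivot -2 → sign −
signature = (3, 1, 0)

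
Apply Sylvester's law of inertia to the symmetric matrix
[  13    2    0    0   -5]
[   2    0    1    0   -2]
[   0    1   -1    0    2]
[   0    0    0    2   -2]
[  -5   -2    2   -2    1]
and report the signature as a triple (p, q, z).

Answer: (4, 1, 0)

Derivation:
step 0: pivot 13 → sign +
step 1: pivot -4/13 → sign −
step 2: pivot 9/4 → sign +
step 3: pivot 2 → sign +
step 4: pivot 2/9 → sign +
signature = (4, 1, 0)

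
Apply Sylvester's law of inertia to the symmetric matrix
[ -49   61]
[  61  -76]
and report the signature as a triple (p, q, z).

step 0: pivot -49 → sign −
step 1: pivot -3/49 → sign −
signature = (0, 2, 0)

Answer: (0, 2, 0)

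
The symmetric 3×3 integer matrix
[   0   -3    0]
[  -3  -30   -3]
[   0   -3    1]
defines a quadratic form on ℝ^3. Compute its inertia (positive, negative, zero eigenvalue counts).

step 0: pivot -30 → sign −
step 1: pivot 3/10 → sign +
step 2: pivot 1 → sign +
signature = (2, 1, 0)

Answer: (2, 1, 0)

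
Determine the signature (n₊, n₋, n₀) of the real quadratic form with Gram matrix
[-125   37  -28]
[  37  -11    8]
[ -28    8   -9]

step 0: pivot -125 → sign −
step 1: pivot -6/125 → sign −
step 2: pivot -1 → sign −
signature = (0, 3, 0)

Answer: (0, 3, 0)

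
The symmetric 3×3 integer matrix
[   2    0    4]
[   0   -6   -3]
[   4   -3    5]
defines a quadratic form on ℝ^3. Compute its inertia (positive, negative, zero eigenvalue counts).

Answer: (1, 2, 0)

Derivation:
step 0: pivot 2 → sign +
step 1: pivot -6 → sign −
step 2: pivot -3/2 → sign −
signature = (1, 2, 0)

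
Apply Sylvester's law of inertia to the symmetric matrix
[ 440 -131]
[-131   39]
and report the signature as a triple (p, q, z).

Answer: (1, 1, 0)

Derivation:
step 0: pivot 440 → sign +
step 1: pivot -1/440 → sign −
signature = (1, 1, 0)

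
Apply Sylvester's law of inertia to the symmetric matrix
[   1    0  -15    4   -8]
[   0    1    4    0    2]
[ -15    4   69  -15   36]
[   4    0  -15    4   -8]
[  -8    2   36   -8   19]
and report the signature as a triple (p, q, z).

step 0: pivot 1 → sign +
step 1: pivot 1 → sign +
step 2: pivot -172 → sign −
step 3: pivot -39/172 → sign −
step 4: pivot 3/13 → sign +
signature = (3, 2, 0)

Answer: (3, 2, 0)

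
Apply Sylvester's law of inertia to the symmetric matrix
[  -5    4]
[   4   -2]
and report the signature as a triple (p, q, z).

Answer: (1, 1, 0)

Derivation:
step 0: pivot -5 → sign −
step 1: pivot 6/5 → sign +
signature = (1, 1, 0)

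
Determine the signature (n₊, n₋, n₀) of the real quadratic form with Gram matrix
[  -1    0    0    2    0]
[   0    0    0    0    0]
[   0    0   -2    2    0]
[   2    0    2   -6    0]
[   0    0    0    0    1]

Answer: (1, 2, 2)

Derivation:
step 0: pivot -1 → sign −
step 1: pivot -2 → sign −
step 2: pivot 1 → sign +
step 3: row/col 3 already zero → sign 0
step 4: row/col 4 already zero → sign 0
signature = (1, 2, 2)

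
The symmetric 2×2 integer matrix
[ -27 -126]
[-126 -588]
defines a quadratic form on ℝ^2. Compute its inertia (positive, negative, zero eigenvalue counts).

Answer: (0, 1, 1)

Derivation:
step 0: pivot -27 → sign −
step 1: row/col 1 already zero → sign 0
signature = (0, 1, 1)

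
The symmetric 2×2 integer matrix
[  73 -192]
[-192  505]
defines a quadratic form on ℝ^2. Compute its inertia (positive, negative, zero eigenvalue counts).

Answer: (2, 0, 0)

Derivation:
step 0: pivot 73 → sign +
step 1: pivot 1/73 → sign +
signature = (2, 0, 0)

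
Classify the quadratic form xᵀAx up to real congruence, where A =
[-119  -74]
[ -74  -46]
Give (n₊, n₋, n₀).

step 0: pivot -119 → sign −
step 1: pivot 2/119 → sign +
signature = (1, 1, 0)

Answer: (1, 1, 0)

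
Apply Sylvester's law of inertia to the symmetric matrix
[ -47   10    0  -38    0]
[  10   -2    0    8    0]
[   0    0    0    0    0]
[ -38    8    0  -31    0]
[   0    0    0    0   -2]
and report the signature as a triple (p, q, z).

Answer: (1, 3, 1)

Derivation:
step 0: pivot -47 → sign −
step 1: pivot 6/47 → sign +
step 2: pivot -1/3 → sign −
step 3: pivot -2 → sign −
step 4: row/col 4 already zero → sign 0
signature = (1, 3, 1)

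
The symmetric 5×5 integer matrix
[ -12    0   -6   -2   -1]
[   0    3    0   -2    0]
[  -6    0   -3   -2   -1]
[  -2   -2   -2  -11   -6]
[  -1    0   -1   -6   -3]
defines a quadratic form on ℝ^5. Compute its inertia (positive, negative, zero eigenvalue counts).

step 0: pivot -12 → sign −
step 1: pivot 3 → sign +
step 2: pivot -12 → sign −
step 3: pivot 1/12 → sign +
step 4: pivot -1/12 → sign −
signature = (2, 3, 0)

Answer: (2, 3, 0)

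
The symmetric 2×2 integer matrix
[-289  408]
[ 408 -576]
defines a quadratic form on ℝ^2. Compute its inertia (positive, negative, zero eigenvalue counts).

Answer: (0, 1, 1)

Derivation:
step 0: pivot -289 → sign −
step 1: row/col 1 already zero → sign 0
signature = (0, 1, 1)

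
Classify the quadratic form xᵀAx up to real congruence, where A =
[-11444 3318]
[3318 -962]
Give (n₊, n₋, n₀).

Answer: (0, 2, 0)

Derivation:
step 0: pivot -11444 → sign −
step 1: pivot -1/2861 → sign −
signature = (0, 2, 0)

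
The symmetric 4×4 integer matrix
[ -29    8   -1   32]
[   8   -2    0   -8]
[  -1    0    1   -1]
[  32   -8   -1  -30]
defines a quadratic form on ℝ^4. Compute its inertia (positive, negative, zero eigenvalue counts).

step 0: pivot -29 → sign −
step 1: pivot 6/29 → sign +
step 2: pivot 2/3 → sign +
step 3: pivot 1/2 → sign +
signature = (3, 1, 0)

Answer: (3, 1, 0)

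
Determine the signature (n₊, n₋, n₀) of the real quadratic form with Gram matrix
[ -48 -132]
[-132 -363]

Answer: (0, 1, 1)

Derivation:
step 0: pivot -48 → sign −
step 1: row/col 1 already zero → sign 0
signature = (0, 1, 1)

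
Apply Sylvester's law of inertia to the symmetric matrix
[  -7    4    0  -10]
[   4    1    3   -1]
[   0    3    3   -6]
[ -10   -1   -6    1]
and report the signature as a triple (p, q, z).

step 0: pivot -7 → sign −
step 1: pivot 23/7 → sign +
step 2: pivot 6/23 → sign +
step 3: pivot 3/2 → sign +
signature = (3, 1, 0)

Answer: (3, 1, 0)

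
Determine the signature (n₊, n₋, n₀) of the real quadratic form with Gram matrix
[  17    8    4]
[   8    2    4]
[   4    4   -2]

step 0: pivot 17 → sign +
step 1: pivot -30/17 → sign −
step 2: pivot -2/5 → sign −
signature = (1, 2, 0)

Answer: (1, 2, 0)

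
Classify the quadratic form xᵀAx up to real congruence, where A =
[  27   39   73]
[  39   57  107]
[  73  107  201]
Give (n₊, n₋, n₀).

Answer: (2, 0, 1)

Derivation:
step 0: pivot 27 → sign +
step 1: pivot 2/3 → sign +
step 2: row/col 2 already zero → sign 0
signature = (2, 0, 1)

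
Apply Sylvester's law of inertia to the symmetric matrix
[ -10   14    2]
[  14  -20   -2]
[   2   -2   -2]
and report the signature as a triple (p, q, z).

step 0: pivot -10 → sign −
step 1: pivot -2/5 → sign −
step 2: row/col 2 already zero → sign 0
signature = (0, 2, 1)

Answer: (0, 2, 1)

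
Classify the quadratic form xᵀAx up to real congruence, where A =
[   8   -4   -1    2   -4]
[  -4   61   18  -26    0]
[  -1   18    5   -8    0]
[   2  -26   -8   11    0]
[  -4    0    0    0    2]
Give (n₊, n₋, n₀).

Answer: (3, 2, 0)

Derivation:
step 0: pivot 8 → sign +
step 1: pivot 59 → sign +
step 2: pivot -149/472 → sign −
step 3: pivot 39/149 → sign +
step 4: pivot -2/39 → sign −
signature = (3, 2, 0)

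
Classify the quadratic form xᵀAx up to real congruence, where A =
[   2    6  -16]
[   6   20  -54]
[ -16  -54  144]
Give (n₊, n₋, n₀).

Answer: (2, 1, 0)

Derivation:
step 0: pivot 2 → sign +
step 1: pivot 2 → sign +
step 2: pivot -2 → sign −
signature = (2, 1, 0)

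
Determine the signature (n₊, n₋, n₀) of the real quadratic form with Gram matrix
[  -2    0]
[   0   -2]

step 0: pivot -2 → sign −
step 1: pivot -2 → sign −
signature = (0, 2, 0)

Answer: (0, 2, 0)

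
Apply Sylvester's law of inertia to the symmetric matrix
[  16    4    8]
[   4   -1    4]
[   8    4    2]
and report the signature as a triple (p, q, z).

step 0: pivot 16 → sign +
step 1: pivot -2 → sign −
step 2: row/col 2 already zero → sign 0
signature = (1, 1, 1)

Answer: (1, 1, 1)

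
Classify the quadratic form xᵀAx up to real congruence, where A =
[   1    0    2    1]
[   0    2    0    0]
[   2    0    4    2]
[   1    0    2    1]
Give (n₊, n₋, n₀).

Answer: (2, 0, 2)

Derivation:
step 0: pivot 1 → sign +
step 1: pivot 2 → sign +
step 2: row/col 2 already zero → sign 0
step 3: row/col 3 already zero → sign 0
signature = (2, 0, 2)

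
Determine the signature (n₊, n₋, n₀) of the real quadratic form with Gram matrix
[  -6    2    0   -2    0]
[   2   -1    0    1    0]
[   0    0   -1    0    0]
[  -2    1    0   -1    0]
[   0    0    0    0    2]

step 0: pivot -6 → sign −
step 1: pivot -1/3 → sign −
step 2: pivot -1 → sign −
step 3: pivot 2 → sign +
step 4: row/col 4 already zero → sign 0
signature = (1, 3, 1)

Answer: (1, 3, 1)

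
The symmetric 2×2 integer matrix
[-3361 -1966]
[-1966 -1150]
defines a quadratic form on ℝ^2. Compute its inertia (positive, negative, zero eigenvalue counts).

Answer: (1, 1, 0)

Derivation:
step 0: pivot -3361 → sign −
step 1: pivot 6/3361 → sign +
signature = (1, 1, 0)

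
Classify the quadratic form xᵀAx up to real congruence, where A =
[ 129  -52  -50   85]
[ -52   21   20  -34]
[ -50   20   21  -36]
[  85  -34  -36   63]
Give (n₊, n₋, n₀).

step 0: pivot 129 → sign +
step 1: pivot 5/129 → sign +
step 2: pivot 1 → sign +
step 3: pivot 6/5 → sign +
signature = (4, 0, 0)

Answer: (4, 0, 0)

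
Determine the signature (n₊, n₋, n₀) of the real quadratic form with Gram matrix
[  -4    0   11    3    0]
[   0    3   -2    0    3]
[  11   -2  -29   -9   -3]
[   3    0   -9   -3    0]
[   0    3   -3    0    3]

Answer: (2, 3, 0)

Derivation:
step 0: pivot -4 → sign −
step 1: pivot 3 → sign +
step 2: pivot -1/12 → sign −
step 3: pivot 6 → sign +
step 4: pivot -3/2 → sign −
signature = (2, 3, 0)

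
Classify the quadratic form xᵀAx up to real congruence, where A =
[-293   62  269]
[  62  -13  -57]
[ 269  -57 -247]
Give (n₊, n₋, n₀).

step 0: pivot -293 → sign −
step 1: pivot 35/293 → sign +
step 2: pivot -3/35 → sign −
signature = (1, 2, 0)

Answer: (1, 2, 0)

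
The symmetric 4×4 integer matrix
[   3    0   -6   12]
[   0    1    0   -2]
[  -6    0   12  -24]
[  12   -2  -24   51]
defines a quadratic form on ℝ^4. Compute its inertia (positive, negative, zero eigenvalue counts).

step 0: pivot 3 → sign +
step 1: pivot 1 → sign +
step 2: pivot -1 → sign −
step 3: row/col 3 already zero → sign 0
signature = (2, 1, 1)

Answer: (2, 1, 1)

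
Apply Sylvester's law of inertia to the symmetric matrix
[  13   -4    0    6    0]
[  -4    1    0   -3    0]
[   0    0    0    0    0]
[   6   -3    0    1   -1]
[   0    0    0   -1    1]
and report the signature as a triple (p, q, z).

Answer: (3, 1, 1)

Derivation:
step 0: pivot 13 → sign +
step 1: pivot -3/13 → sign −
step 2: pivot 4 → sign +
step 3: pivot 3/4 → sign +
step 4: row/col 4 already zero → sign 0
signature = (3, 1, 1)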